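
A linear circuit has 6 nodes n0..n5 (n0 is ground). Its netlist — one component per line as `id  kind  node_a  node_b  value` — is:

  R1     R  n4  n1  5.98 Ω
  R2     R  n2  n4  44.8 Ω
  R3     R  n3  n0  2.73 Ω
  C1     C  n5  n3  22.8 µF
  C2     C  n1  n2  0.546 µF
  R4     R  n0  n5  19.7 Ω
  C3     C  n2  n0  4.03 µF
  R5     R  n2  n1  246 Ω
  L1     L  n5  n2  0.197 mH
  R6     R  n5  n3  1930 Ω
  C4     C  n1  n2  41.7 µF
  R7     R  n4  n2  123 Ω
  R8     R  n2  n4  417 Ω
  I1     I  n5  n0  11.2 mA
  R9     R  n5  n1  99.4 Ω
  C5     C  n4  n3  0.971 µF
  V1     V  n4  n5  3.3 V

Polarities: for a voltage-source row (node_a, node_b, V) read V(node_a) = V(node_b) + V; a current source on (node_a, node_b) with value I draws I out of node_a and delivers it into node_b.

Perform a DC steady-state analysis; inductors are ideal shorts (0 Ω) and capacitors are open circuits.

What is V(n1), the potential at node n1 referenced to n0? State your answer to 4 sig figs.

MNA unknowns: 5 node voltages V₁..V_5 plus 2 source currents (L1, V1)
R1: Y=0.1672 on G[4,1]
R2: Y=0.02232 on G[2,4]
R3: Y=0.3663 on G[3,0]
C1: Y=0.000 on G[5,3]
C2: Y=0.000 on G[1,2]
R4: Y=0.05076 on G[0,5]
C3: Y=0.000 on G[2,0]
R5: Y=0.004065 on G[2,1]
L1: row V5−V2=0, i_L1 at 5,2
R6: Y=0.0005181 on G[5,3]
C4: Y=0.000 on G[1,2]
R7: Y=0.008130 on G[4,2]
R8: Y=0.002398 on G[2,4]
I1: z[5]−=0.0112, z[0]+=0.0112
R9: Y=0.01006 on G[5,1]
C5: Y=0.000 on G[4,3]
V1: row V4−V5=3.3, i_V1 at 4,5
solve → V1=2.825, V2=-0.2184, V3=-0.0003085, V4=3.082, V5=-0.2184
aux → i_L1=-0.1208, i_V1=-0.1514

2.825 V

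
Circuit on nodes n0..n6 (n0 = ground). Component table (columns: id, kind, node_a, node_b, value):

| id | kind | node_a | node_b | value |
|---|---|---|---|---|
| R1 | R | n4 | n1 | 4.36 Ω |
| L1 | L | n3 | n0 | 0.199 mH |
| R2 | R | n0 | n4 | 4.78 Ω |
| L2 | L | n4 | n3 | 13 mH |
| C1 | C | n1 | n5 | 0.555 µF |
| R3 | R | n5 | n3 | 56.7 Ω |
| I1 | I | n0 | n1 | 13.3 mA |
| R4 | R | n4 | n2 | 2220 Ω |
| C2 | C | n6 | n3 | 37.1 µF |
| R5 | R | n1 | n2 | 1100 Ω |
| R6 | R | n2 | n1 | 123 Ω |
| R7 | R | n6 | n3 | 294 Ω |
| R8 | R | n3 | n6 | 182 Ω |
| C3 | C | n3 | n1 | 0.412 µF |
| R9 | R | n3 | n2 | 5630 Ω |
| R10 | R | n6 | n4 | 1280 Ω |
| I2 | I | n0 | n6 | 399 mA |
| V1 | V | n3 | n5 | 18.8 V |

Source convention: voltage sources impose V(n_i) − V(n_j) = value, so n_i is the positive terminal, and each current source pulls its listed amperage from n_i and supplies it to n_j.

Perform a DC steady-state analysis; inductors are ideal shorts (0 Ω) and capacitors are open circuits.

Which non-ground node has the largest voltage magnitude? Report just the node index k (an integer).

6

Element admittances at DC:
  Y(R1) = 0.2294 S between n4,n1
  L1: short n3↔n0 (DC inductor)
  Y(R2) = 0.2092 S between n0,n4
  L2: short n4↔n3 (DC inductor)
  Y(C1) = 0.000 S between n1,n5
  Y(R3) = 0.01764 S between n5,n3
  I1: injects 0.0133 A into n1 (from n0)
  Y(R4) = 0.0004505 S between n4,n2
  Y(C2) = 0.000 S between n6,n3
  Y(R5) = 0.0009091 S between n1,n2
  Y(R6) = 0.008130 S between n2,n1
  Y(R7) = 0.003401 S between n6,n3
  Y(R8) = 0.005495 S between n3,n6
  Y(C3) = 0.000 S between n3,n1
  Y(R9) = 0.0001776 S between n3,n2
  Y(R10) = 0.0007813 S between n6,n4
  I2: injects 0.399 A into n6 (from n0)
  V1: constraint V(n3)−V(n5) = 18.8
Assemble and solve the 9×9 MNA system:
  V(n1)=0.05784  V(n2)=0.05408  V(n3)=0.000  V(n4)=0.000  V(n5)=-18.80  V(n6)=41.23
  i(L1)=0.4123  i(L2)=0.04550  i(V1)=-0.3316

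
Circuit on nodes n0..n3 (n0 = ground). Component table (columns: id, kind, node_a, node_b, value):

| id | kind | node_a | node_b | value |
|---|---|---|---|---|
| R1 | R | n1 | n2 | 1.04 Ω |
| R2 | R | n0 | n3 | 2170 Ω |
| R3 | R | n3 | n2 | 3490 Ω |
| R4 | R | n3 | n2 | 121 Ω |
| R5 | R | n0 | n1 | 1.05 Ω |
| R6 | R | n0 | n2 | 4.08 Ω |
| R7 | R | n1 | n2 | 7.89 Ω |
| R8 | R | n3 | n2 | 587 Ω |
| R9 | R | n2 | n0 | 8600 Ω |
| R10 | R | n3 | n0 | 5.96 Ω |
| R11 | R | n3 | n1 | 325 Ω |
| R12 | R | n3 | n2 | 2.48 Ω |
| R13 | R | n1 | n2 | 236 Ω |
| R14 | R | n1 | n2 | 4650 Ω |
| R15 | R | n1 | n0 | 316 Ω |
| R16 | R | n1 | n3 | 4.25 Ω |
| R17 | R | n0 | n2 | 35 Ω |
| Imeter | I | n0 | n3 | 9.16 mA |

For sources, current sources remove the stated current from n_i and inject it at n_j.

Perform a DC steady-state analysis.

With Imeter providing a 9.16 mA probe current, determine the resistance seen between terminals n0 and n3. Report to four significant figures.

Element admittances at DC:
  Y(R1) = 0.9615 S between n1,n2
  Y(R2) = 0.0004608 S between n0,n3
  Y(R3) = 0.0002865 S between n3,n2
  Y(R4) = 0.008264 S between n3,n2
  Y(R5) = 0.9524 S between n0,n1
  Y(R6) = 0.2451 S between n0,n2
  Y(R7) = 0.1267 S between n1,n2
  Y(R8) = 0.001704 S between n3,n2
  Y(R9) = 0.0001163 S between n2,n0
  Y(R10) = 0.1678 S between n3,n0
  Y(R11) = 0.003077 S between n3,n1
  Y(R12) = 0.4032 S between n3,n2
  Y(R13) = 0.004237 S between n1,n2
  Y(R14) = 0.0002151 S between n1,n2
  Y(R15) = 0.003165 S between n1,n0
  Y(R16) = 0.2353 S between n1,n3
  Y(R17) = 0.02857 S between n0,n2
  Imeter: injects 0.00916 A into n3 (from n0)
Assemble and solve the 3×3 MNA system:
  V(n1)=0.004860  V(n2)=0.006690  V(n3)=0.01595

R_eq = 1.742 Ω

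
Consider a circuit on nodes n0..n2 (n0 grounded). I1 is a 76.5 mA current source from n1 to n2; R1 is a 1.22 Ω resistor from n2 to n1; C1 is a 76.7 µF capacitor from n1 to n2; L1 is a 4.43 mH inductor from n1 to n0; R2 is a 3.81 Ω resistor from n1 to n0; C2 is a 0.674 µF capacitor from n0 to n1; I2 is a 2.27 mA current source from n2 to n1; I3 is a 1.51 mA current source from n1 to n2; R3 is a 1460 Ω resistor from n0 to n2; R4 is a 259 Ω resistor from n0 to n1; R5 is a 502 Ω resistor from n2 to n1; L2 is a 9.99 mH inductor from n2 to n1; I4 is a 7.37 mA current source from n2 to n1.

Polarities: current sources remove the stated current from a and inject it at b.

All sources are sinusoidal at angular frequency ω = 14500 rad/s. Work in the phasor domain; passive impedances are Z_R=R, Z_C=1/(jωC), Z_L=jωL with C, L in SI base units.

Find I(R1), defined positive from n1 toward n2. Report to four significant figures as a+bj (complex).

MNA unknowns: 2 node voltages V₁..V_2
I1: z[1]−=0.0765, z[2]+=0.0765
R1: Y=0.8197+0.000j on G[2,1]
C1: Y=0.000+1.112j on G[1,2]
L1: Y=0.000-0.01557j on G[1,0]
R2: Y=0.2625+0.000j on G[1,0]
C2: Y=0.000+0.009773j on G[0,1]
I2: z[2]−=0.00227, z[1]+=0.00227
I3: z[1]−=0.00151, z[2]+=0.00151
R3: Y=0.0006849+0.000j on G[0,2]
R4: Y=0.003861+0.000j on G[0,1]
R5: Y=0.001992+0.000j on G[2,1]
L2: Y=0.000-0.006903j on G[2,1]
I4: z[2]−=0.00737, z[1]+=0.00737
solve → V1=-7.817e-05+0.0001004j, V2=0.02955-0.03972j

-0.02428+0.03264j A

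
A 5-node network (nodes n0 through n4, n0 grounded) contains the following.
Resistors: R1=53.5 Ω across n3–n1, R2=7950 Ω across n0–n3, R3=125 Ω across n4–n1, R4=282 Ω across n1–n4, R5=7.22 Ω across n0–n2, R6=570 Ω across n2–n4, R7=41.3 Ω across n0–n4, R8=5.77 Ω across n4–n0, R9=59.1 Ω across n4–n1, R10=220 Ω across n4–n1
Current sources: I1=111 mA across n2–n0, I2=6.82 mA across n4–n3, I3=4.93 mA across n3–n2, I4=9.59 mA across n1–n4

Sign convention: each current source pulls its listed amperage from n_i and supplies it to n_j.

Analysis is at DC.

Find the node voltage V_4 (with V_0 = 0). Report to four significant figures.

-0.03130 V

MNA unknowns: 4 node voltages V₁..V_4
R1: Y=0.01869 on G[3,1]
R2: Y=0.0001258 on G[0,3]
I1: z[2]−=0.111, z[0]+=0.111
R3: Y=0.008000 on G[4,1]
R4: Y=0.003546 on G[1,4]
R5: Y=0.1385 on G[0,2]
R6: Y=0.001754 on G[2,4]
R7: Y=0.02421 on G[0,4]
R8: Y=0.1733 on G[4,0]
I2: z[4]−=0.00682, z[3]+=0.00682
R9: Y=0.01692 on G[4,1]
R10: Y=0.004545 on G[4,1]
I3: z[3]−=0.00493, z[2]+=0.00493
I4: z[1]−=0.00959, z[4]+=0.00959
solve → V1=-0.2639, V2=-0.7566, V3=-0.1617, V4=-0.03130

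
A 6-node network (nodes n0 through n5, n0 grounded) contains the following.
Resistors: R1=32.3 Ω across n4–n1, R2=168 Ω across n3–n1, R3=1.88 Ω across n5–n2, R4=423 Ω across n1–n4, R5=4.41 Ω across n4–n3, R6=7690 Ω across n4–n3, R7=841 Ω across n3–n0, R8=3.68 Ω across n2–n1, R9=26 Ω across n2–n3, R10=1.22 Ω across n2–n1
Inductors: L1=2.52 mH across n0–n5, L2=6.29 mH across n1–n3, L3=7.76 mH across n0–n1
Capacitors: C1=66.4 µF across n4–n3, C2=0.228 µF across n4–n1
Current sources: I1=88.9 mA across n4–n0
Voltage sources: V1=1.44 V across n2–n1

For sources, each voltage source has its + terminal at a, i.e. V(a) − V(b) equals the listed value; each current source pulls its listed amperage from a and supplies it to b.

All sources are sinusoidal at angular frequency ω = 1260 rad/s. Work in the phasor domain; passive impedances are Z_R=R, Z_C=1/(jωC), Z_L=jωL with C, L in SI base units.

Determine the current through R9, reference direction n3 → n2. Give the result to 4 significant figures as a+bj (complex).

-0.05772-0.005316j A

Apply KCL at each of the 5 non-ground nodes and solve the resulting linear system.
Node n1: branches {R1, R2, R4, R8, C2, L2, R10, L3, V1} → V_1 = -1.158-0.3768j
Node n2: branches {R3, R8, R9, R10, V1} → V_2 = 0.2821-0.3768j
Node n3: branches {R2, C1, R5, R6, R7, R9, L2} → V_3 = -1.219-0.5150j
Node n4: branches {R1, R4, C1, R5, R6, C2, I1} → V_4 = -1.516-0.4013j
Node n5: branches {L1, R3} → V_5 = 0.3741-0.1553j
Source currents: i(V1)=-1.580+0.1125j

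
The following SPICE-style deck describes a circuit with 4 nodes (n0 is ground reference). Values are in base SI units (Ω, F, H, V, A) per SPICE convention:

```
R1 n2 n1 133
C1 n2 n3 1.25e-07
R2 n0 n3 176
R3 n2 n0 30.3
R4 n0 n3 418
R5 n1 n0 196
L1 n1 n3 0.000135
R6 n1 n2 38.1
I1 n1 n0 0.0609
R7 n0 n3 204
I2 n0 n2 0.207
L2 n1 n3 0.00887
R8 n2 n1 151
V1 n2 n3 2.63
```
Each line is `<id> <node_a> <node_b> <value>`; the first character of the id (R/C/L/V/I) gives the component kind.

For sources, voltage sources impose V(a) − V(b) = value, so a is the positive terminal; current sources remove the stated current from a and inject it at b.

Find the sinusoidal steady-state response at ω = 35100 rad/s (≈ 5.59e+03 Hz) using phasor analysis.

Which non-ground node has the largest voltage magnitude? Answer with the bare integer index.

2

MNA unknowns: 3 node voltages V₁..V_3 plus 1 source current (V1)
R1: Y=0.007519+0.000j on G[2,1]
C1: Y=0.000+0.004387j on G[2,3]
R2: Y=0.005682+0.000j on G[0,3]
R3: Y=0.03300+0.000j on G[2,0]
R4: Y=0.002392+0.000j on G[0,3]
R5: Y=0.005102+0.000j on G[1,0]
L1: Y=0.000-0.2110j on G[1,3]
R6: Y=0.02625+0.000j on G[1,2]
I1: z[1]−=0.0609, z[0]+=0.0609
R7: Y=0.004902+0.000j on G[0,3]
I2: z[0]−=0.207, z[2]+=0.207
L2: Y=0.000-0.003212j on G[1,3]
R8: Y=0.006623+0.000j on G[2,1]
V1: row V2−V3=2.63, i_V1 at 2,3
solve → V1=1.194+0.1585j, V2=3.787-0.01759j, V3=1.157-0.01759j
aux → i_V1=-0.02272-0.003845j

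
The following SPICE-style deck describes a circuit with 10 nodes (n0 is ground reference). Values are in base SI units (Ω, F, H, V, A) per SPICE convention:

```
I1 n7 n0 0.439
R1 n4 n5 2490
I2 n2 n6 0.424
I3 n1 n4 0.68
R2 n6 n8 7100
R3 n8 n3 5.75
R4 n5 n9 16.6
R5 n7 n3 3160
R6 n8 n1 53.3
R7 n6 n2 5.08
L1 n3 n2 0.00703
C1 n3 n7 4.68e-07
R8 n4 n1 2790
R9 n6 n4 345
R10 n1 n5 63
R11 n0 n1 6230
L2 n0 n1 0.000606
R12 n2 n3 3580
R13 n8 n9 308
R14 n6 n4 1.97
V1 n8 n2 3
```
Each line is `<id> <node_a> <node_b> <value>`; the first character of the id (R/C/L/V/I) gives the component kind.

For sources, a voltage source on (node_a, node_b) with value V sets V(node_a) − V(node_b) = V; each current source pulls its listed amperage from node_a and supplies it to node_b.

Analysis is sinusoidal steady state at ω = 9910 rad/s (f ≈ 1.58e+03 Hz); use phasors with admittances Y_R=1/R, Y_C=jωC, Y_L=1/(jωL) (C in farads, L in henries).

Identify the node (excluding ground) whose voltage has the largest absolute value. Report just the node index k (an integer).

7

MNA unknowns: 9 node voltages V₁..V_9 plus 1 source current (V1)
I1: z[7]−=0.439, z[0]+=0.439
R1: Y=0.0004016+0.000j on G[4,5]
I2: z[2]−=0.424, z[6]+=0.424
I3: z[1]−=0.68, z[4]+=0.68
R2: Y=0.0001408+0.000j on G[6,8]
R3: Y=0.1739+0.000j on G[8,3]
R4: Y=0.06024+0.000j on G[5,9]
R5: Y=0.0003165+0.000j on G[7,3]
R6: Y=0.01876+0.000j on G[8,1]
R7: Y=0.1969+0.000j on G[6,2]
L1: Y=0.000-0.01435j on G[3,2]
C1: Y=0.000+0.004638j on G[3,7]
R8: Y=0.0003584+0.000j on G[4,1]
R9: Y=0.002899+0.000j on G[6,4]
R10: Y=0.01587+0.000j on G[1,5]
R11: Y=0.0001605+0.000j on G[0,1]
L2: Y=0.000-0.1665j on G[0,1]
R12: Y=0.0002793+0.000j on G[2,3]
R13: Y=0.003247+0.000j on G[8,9]
R14: Y=0.5076+0.000j on G[6,4]
V1: row V8−V2=3, i_V1 at 8,2
solve → V1=-0.002541-2.636j, V2=7.843-2.636j, V3=8.315-2.598j, V4=14.71-2.636j, V5=2.029-2.636j, V6=13.40-2.636j, V7=1.886+91.62j, V8=10.84-2.636j, V9=2.480-2.636j
aux → i_V1=-0.6700+0.006761j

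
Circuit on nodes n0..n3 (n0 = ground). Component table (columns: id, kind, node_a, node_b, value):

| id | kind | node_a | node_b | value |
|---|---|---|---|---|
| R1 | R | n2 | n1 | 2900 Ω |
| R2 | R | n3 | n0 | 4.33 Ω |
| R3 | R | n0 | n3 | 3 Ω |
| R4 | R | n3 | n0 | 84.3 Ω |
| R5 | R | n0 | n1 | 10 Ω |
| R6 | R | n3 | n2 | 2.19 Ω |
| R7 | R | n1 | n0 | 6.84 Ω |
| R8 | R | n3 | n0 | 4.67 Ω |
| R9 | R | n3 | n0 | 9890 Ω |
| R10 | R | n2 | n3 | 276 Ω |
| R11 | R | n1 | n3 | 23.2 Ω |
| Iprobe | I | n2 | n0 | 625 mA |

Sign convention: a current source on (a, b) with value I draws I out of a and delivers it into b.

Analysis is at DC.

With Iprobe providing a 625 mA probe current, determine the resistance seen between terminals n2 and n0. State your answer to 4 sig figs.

R_eq = 3.378 Ω

Apply KCL at each of the 3 non-ground nodes and solve the resulting linear system.
Node n1: branches {R1, R5, R7, R11} → V_1 = -0.1149
Node n2: branches {R1, R6, R10, Iprobe} → V_2 = -2.111
Node n3: branches {R2, R3, R4, R6, R8, R9, R10, R11} → V_3 = -0.7550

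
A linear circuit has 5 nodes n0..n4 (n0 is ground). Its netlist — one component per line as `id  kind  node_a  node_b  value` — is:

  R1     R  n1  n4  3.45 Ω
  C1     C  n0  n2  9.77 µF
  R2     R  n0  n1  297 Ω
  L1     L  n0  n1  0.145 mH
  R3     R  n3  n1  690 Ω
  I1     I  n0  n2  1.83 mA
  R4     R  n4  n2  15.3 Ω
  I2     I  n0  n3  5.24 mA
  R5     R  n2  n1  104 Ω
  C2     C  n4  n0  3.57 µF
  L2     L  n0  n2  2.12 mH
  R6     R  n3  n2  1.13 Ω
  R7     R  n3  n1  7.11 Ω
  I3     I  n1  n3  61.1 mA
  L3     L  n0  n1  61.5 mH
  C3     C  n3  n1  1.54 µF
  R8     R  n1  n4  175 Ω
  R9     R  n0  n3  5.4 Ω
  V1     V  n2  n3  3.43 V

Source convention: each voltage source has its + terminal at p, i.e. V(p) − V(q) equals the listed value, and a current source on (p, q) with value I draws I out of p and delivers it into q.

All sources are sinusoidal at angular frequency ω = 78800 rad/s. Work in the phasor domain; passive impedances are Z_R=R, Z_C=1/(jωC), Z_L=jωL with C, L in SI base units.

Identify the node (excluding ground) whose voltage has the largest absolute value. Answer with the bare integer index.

3

MNA unknowns: 4 node voltages V₁..V_4 plus 1 source current (V1)
R1: Y=0.2899+0.000j on G[1,4]
C1: Y=0.000+0.7699j on G[0,2]
R2: Y=0.003367+0.000j on G[0,1]
L1: Y=0.000-0.08752j on G[0,1]
R3: Y=0.001449+0.000j on G[3,1]
I1: z[0]−=0.00183, z[2]+=0.00183
R4: Y=0.06536+0.000j on G[4,2]
I2: z[0]−=0.00524, z[3]+=0.00524
R5: Y=0.009615+0.000j on G[2,1]
C2: Y=0.000+0.2813j on G[4,0]
L2: Y=0.000-0.005986j on G[0,2]
R6: Y=0.8850+0.000j on G[3,2]
R7: Y=0.1406+0.000j on G[3,1]
I3: z[1]−=0.0611, z[3]+=0.0611
L3: Y=0.000-0.0002063j on G[0,1]
C3: Y=0.000+0.1214j on G[3,1]
R8: Y=0.005714+0.000j on G[1,4]
R9: Y=0.1852+0.000j on G[0,3]
V1: row V2−V3=3.43, i_V1 at 2,3
solve → V1=-1.713-0.9063j, V2=0.4791-0.8654j, V3=-2.951-0.8654j, V4=-1.255+0.07908j
aux → i_V1=-3.829-0.3046j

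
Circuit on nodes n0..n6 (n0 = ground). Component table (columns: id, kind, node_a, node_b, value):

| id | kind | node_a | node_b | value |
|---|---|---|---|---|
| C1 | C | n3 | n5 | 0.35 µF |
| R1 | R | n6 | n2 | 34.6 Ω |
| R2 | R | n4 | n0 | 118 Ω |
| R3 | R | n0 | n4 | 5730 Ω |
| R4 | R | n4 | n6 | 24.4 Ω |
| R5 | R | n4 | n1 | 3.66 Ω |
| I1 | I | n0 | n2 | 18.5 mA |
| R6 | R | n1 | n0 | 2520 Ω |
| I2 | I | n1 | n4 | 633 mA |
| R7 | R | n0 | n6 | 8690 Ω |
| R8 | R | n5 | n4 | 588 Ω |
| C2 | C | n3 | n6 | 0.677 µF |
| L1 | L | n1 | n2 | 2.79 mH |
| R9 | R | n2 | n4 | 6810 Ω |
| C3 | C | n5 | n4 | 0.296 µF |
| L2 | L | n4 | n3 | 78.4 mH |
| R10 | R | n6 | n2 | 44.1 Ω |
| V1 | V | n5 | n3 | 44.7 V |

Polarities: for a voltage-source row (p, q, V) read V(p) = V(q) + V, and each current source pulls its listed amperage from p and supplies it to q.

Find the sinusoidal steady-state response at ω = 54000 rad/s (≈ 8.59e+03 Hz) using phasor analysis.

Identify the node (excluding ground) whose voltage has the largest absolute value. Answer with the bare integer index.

5

Apply KCL at each of the 6 non-ground nodes and solve the resulting linear system.
Node n1: branches {R5, R6, I2, L1} → V_1 = -0.4221+0.07757j
Node n2: branches {R1, I1, L1, R9, R10} → V_2 = 2.206-10.54j
Node n3: branches {C1, C2, L2, V1} → V_3 = -12.46-6.600j
Node n4: branches {R2, R3, R4, R5, I2, R8, R9, C3, L2} → V_4 = 2.152+0.1415j
Node n5: branches {C1, R8, C3, V1} → V_5 = 32.24-6.600j
Node n6: branches {R1, R4, R7, C2, R10} → V_6 = 0.4814-10.90j
Source currents: i(V1)=-0.1589-1.314j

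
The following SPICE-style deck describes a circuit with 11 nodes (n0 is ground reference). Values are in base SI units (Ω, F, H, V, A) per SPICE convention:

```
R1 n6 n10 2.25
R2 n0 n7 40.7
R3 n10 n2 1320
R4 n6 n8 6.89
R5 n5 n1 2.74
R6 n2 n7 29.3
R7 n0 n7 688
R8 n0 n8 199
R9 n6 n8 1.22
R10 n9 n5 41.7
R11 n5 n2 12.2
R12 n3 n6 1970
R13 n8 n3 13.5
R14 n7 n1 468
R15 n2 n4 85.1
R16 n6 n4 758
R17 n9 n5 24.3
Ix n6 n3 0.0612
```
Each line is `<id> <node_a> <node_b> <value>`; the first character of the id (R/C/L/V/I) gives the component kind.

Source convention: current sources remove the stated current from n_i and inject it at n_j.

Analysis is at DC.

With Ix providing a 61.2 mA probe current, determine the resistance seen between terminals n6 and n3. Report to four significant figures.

R_eq = 14.43 Ω

Apply KCL at each of the 10 non-ground nodes and solve the resulting linear system.
Node n1: branches {R5, R14} → V_1 = -0.005257
Node n2: branches {R3, R6, R11, R15} → V_2 = -0.005326
Node n3: branches {R12, R13, Ix} → V_3 = 0.8362
Node n4: branches {R15, R16} → V_4 = -0.009516
Node n5: branches {R5, R10, R11, R17} → V_5 = -0.005270
Node n6: branches {R1, R4, R9, R12, R16, Ix} → V_6 = -0.04684
Node n7: branches {R2, R6, R7, R14} → V_7 = -0.003098
Node n8: branches {R4, R8, R9, R13} → V_8 = 0.01605
Node n9: branches {R10, R17} → V_9 = -0.005270
Node n10: branches {R1, R3} → V_10 = -0.04677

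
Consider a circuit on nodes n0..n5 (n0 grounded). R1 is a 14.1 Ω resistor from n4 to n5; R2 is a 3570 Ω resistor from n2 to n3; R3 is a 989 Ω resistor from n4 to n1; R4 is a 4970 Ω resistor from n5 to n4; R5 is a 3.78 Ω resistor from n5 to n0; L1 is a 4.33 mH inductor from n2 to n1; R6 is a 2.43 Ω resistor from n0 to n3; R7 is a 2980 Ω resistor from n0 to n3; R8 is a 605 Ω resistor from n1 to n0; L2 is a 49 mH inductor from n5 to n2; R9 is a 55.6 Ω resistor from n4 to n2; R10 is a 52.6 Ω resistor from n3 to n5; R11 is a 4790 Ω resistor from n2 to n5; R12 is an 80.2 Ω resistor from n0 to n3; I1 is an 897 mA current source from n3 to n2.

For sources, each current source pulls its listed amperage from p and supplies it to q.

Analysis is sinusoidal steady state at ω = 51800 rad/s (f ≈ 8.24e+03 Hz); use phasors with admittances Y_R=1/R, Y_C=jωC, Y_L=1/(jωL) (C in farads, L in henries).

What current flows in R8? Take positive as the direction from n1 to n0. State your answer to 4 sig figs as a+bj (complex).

0.07403-0.03126j A

Element admittances at ω=51800 rad/s:
  Y(R1) = 0.07092+0.000j S between n4,n5
  Y(R2) = 0.0002801+0.000j S between n2,n3
  Y(R3) = 0.001011+0.000j S between n4,n1
  Y(R4) = 0.0002012+0.000j S between n5,n4
  Y(R5) = 0.2646+0.000j S between n5,n0
  Y(L1) = 0.000-0.004458j S between n2,n1
  Y(R6) = 0.4115+0.000j S between n0,n3
  Y(R7) = 0.0003356+0.000j S between n0,n3
  Y(R8) = 0.001653+0.000j S between n1,n0
  Y(L2) = 0.000-0.0003940j S between n5,n2
  Y(R9) = 0.01799+0.000j S between n4,n2
  Y(R10) = 0.01901+0.000j S between n3,n5
  Y(R11) = 0.0002088+0.000j S between n2,n5
  Y(R12) = 0.01247+0.000j S between n0,n3
  I1: injects 0.897 A into n2 (from n3)
Assemble and solve the 5×5 MNA system:
  V(n1)=44.79-18.91j  V(n2)=56.27+4.703j  V(n3)=-1.870+0.007517j  V(n4)=13.88+0.8102j  V(n5)=2.719+0.1061j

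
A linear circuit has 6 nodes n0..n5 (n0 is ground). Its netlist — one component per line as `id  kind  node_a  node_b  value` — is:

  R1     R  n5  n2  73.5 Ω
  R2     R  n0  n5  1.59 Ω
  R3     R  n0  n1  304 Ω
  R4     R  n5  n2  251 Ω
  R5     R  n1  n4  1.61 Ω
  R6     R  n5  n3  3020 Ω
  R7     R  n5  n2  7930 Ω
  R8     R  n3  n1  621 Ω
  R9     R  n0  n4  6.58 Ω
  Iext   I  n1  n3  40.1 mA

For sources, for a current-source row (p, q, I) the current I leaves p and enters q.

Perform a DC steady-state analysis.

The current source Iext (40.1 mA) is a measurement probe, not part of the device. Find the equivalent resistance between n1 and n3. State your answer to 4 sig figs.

Element admittances at DC:
  Y(R1) = 0.01361 S between n5,n2
  Y(R2) = 0.6289 S between n0,n5
  Y(R3) = 0.003289 S between n0,n1
  Y(R4) = 0.003984 S between n5,n2
  Y(R5) = 0.6211 S between n1,n4
  Y(R6) = 0.0003311 S between n5,n3
  Y(R7) = 0.0001261 S between n5,n2
  Y(R8) = 0.001610 S between n3,n1
  Y(R9) = 0.1520 S between n0,n4
  Iext: injects 0.0401 A into n3 (from n1)
Assemble and solve the 5×5 MNA system:
  V(n1)=-0.05440  V(n2)=0.01085  V(n3)=20.61  V(n4)=-0.04371  V(n5)=0.01085

R_eq = 515.4 Ω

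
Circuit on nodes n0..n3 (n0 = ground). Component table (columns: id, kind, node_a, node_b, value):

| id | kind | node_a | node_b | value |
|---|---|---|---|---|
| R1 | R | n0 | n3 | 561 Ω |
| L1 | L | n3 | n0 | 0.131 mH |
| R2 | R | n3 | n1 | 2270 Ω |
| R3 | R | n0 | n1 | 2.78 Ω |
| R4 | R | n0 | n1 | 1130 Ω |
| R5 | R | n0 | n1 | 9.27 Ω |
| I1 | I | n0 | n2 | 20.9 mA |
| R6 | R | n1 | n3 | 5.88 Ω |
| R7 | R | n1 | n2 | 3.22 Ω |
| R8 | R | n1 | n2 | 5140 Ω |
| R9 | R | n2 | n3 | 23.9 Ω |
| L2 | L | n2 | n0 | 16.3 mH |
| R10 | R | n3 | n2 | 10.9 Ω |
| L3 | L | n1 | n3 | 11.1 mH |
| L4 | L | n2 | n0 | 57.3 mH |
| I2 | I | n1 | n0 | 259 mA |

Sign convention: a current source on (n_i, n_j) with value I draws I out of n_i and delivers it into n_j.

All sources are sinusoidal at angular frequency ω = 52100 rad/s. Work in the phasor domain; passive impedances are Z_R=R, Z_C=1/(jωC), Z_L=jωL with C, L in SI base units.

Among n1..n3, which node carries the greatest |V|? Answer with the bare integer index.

Element admittances at ω=52100 rad/s:
  Y(R1) = 0.001783+0.000j S between n0,n3
  Y(L1) = 0.000-0.1465j S between n3,n0
  Y(R2) = 0.0004405+0.000j S between n3,n1
  Y(R3) = 0.3597+0.000j S between n0,n1
  Y(R4) = 0.0008850+0.000j S between n0,n1
  Y(R5) = 0.1079+0.000j S between n0,n1
  I1: injects 0.0209 A into n2 (from n0)
  Y(R6) = 0.1701+0.000j S between n1,n3
  Y(R7) = 0.3106+0.000j S between n1,n2
  Y(R8) = 0.0001946+0.000j S between n1,n2
  Y(R9) = 0.04184+0.000j S between n2,n3
  Y(L2) = 0.000-0.001178j S between n2,n0
  Y(R10) = 0.09174+0.000j S between n3,n2
  Y(L3) = 0.000-0.001729j S between n1,n3
  Y(L4) = 0.000-0.0003350j S between n2,n0
  I2: injects 0.259 A into n0 (from n1)
Assemble and solve the 3×3 MNA system:
  V(n1)=-0.4328-0.08609j  V(n2)=-0.3378-0.1325j  V(n3)=-0.2746-0.2365j

1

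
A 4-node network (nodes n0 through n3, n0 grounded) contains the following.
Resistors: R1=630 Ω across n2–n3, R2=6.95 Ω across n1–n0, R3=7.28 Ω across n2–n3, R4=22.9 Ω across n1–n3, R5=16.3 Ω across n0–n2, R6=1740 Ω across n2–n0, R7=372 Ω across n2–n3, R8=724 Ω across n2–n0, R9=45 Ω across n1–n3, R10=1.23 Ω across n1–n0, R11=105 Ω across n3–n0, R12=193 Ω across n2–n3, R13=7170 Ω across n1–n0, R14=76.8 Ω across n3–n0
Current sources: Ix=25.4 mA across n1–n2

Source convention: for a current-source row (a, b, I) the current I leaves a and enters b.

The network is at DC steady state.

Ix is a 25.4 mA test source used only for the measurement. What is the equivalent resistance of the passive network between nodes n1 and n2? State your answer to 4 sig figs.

MNA unknowns: 3 node voltages V₁..V_3
R1: Y=0.001587 on G[2,3]
R2: Y=0.1439 on G[1,0]
R3: Y=0.1374 on G[2,3]
R4: Y=0.04367 on G[1,3]
R5: Y=0.06135 on G[0,2]
R6: Y=0.0005747 on G[2,0]
R7: Y=0.002688 on G[2,3]
R8: Y=0.001381 on G[2,0]
R9: Y=0.02222 on G[1,3]
R10: Y=0.8130 on G[1,0]
R11: Y=0.009524 on G[3,0]
R12: Y=0.005181 on G[2,3]
R13: Y=0.0001395 on G[1,0]
R14: Y=0.01302 on G[3,0]
Ix: z[1]−=0.0254, z[2]+=0.0254
solve → V1=-0.01675, V2=0.2085, V3=0.1255

R_eq = 8.870 Ω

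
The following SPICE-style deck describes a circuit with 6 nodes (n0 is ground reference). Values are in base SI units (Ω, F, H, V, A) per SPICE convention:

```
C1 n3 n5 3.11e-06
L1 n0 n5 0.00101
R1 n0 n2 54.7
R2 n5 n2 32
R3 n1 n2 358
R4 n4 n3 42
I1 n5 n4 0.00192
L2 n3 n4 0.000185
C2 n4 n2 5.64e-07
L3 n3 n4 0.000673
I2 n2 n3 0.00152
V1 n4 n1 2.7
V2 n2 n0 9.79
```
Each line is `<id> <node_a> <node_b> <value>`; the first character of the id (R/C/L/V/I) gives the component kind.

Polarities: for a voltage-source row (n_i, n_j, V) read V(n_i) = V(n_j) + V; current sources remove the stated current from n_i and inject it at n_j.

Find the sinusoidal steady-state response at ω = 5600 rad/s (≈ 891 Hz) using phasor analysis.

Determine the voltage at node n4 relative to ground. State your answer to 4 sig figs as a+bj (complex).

1.647-0.02811j V

Apply KCL at each of the 5 non-ground nodes and solve the resulting linear system.
Node n1: branches {R3, V1} → V_1 = -1.053-0.02811j
Node n2: branches {R1, R2, R3, C2, I2, V2} → V_2 = 9.790+0.000j
Node n3: branches {C1, R4, L2, L3, I2} → V_3 = 1.667-0.05460j
Node n4: branches {R4, I1, L2, C2, L3, V1} → V_4 = 1.647-0.02811j
Node n5: branches {C1, L1, R2, I1} → V_5 = 0.1858+1.877j
Source currents: i(V1)=-0.03029-7.851e-05j, i(V2)=-0.5108+0.03286j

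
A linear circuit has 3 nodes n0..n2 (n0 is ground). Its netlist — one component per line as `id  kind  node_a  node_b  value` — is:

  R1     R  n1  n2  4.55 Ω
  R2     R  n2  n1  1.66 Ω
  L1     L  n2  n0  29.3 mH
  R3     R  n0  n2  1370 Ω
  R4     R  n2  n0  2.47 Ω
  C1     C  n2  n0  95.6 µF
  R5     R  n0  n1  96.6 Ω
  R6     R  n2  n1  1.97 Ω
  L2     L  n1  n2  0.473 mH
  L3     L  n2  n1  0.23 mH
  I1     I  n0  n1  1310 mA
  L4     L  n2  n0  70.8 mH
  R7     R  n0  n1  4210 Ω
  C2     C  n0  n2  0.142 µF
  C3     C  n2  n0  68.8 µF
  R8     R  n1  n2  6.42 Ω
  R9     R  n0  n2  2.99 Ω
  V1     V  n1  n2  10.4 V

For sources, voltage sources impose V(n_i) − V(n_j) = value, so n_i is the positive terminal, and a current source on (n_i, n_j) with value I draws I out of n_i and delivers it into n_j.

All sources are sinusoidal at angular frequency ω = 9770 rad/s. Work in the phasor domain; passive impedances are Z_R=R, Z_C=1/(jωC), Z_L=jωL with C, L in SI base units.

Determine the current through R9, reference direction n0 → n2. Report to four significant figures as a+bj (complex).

MNA unknowns: 2 node voltages V₁..V_2 plus 1 source current (V1)
R1: Y=0.2198+0.000j on G[1,2]
R2: Y=0.6024+0.000j on G[2,1]
L1: Y=0.000-0.003493j on G[2,0]
R3: Y=0.0007299+0.000j on G[0,2]
R4: Y=0.4049+0.000j on G[2,0]
C1: Y=0.000+0.9340j on G[2,0]
R5: Y=0.01035+0.000j on G[0,1]
R6: Y=0.5076+0.000j on G[2,1]
L2: Y=0.000-0.2164j on G[1,2]
L3: Y=0.000-0.4450j on G[2,1]
I1: z[0]−=1.31, z[1]+=1.31
L4: Y=0.000-0.001446j on G[2,0]
R7: Y=0.0002375+0.000j on G[0,1]
C2: Y=0.000+0.001387j on G[0,2]
C3: Y=0.000+0.6722j on G[2,0]
R8: Y=0.1558+0.000j on G[1,2]
R9: Y=0.3344+0.000j on G[0,2]
V1: row V1−V2=10.4, i_V1 at 1,2
solve → V1=10.69-0.6140j, V2=0.2876-0.6140j
aux → i_V1=-14.25+6.885j

-0.09618+0.2053j A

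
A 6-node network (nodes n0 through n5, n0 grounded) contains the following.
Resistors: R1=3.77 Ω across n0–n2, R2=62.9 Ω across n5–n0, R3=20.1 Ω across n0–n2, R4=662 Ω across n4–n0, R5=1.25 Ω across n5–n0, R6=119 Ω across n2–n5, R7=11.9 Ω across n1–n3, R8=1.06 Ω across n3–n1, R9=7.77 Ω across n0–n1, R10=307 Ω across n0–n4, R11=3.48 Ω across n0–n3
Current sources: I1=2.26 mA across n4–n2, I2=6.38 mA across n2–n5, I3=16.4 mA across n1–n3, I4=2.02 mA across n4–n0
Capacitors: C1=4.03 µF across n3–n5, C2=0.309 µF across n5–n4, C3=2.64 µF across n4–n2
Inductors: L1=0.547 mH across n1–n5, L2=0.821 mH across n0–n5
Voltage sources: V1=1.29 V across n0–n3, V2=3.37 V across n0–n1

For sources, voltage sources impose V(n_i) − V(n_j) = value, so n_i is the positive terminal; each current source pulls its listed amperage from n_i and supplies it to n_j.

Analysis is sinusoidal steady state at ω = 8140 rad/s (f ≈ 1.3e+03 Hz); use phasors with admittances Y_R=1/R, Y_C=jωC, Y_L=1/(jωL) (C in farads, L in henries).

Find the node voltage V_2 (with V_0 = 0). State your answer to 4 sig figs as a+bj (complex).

Element admittances at ω=8140 rad/s:
  Y(R1) = 0.2653+0.000j S between n0,n2
  I1: injects 0.00226 A into n2 (from n4)
  Y(C1) = 0.000+0.03280j S between n3,n5
  Y(R2) = 0.01590+0.000j S between n5,n0
  Y(R3) = 0.04975+0.000j S between n0,n2
  I2: injects 0.00638 A into n5 (from n2)
  Y(R4) = 0.001511+0.000j S between n4,n0
  Y(R5) = 0.8000+0.000j S between n5,n0
  Y(R6) = 0.008403+0.000j S between n2,n5
  Y(R7) = 0.08403+0.000j S between n1,n3
  Y(R8) = 0.9434+0.000j S between n3,n1
  Y(L1) = 0.000-0.2246j S between n1,n5
  Y(L2) = 0.000-0.1496j S between n0,n5
  Y(C2) = 0.000+0.002515j S between n5,n4
  Y(R9) = 0.1287+0.000j S between n0,n1
  Y(C3) = 0.000+0.02149j S between n4,n2
  I3: injects 0.0164 A into n3 (from n1)
  Y(R10) = 0.003257+0.000j S between n0,n4
  Y(R11) = 0.2874+0.000j S between n0,n3
  I4: injects 0.00202 A into n0 (from n4)
  V1: constraint V(n0)−V(n3) = 1.29
  V2: constraint V(n0)−V(n1) = 3.37
Assemble and solve the 7×7 MNA system:
  V(n1)=-3.370+0.000j  V(n2)=-0.03595+0.01424j  V(n3)=-1.290+0.000j  V(n4)=-0.1125+0.2466j  V(n5)=-0.2991+0.7437j
  i(V1)=1.774-0.03250j  i(V2)=-2.721+0.6897j

-0.03595+0.01424j V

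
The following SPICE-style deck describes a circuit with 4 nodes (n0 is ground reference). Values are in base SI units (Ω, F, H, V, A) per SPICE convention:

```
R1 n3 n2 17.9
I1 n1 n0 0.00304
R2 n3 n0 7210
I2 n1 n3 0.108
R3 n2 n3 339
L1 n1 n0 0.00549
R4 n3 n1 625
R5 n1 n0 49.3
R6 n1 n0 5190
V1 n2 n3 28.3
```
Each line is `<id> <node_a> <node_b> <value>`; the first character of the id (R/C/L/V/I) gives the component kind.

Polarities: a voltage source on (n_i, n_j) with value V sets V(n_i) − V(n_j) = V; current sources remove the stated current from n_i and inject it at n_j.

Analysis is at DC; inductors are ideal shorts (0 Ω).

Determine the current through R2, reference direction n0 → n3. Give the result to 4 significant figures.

MNA unknowns: 3 node voltages V₁..V_3 plus 2 source currents (L1, V1)
R1: Y=0.05587 on G[3,2]
I1: z[1]−=0.00304, z[0]+=0.00304
R2: Y=0.0001387 on G[3,0]
I2: z[1]−=0.108, z[3]+=0.108
R3: Y=0.002950 on G[2,3]
L1: row V1−V0=0, i_L1 at 1,0
R4: Y=0.001600 on G[3,1]
R5: Y=0.02028 on G[1,0]
R6: Y=0.0001927 on G[1,0]
V1: row V2−V3=28.3, i_V1 at 2,3
solve → V1=0.000, V2=90.42, V3=62.12
aux → i_L1=-0.01166, i_V1=-1.664

-0.008615 A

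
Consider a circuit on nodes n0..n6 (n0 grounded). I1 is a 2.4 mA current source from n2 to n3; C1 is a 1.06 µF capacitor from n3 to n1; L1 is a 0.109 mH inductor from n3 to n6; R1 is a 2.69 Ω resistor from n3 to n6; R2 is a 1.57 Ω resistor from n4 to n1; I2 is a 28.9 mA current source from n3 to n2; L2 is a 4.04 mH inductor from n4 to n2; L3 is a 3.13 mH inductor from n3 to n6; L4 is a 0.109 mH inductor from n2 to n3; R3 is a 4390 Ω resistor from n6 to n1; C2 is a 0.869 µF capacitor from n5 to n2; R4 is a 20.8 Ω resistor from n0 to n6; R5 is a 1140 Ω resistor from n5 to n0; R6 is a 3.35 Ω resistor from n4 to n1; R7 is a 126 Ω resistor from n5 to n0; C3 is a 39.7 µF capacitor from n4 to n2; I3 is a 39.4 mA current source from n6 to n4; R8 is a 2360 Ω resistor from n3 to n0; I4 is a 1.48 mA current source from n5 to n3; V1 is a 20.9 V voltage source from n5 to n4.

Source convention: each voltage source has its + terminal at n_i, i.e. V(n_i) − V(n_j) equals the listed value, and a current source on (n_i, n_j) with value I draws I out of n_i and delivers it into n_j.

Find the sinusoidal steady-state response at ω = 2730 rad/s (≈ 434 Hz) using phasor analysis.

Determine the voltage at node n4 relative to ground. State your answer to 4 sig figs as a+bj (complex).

-6.146+3.329j V

Element admittances at ω=2730 rad/s:
  I1: injects 0.0024 A into n3 (from n2)
  Y(C1) = 0.000+0.002894j S between n3,n1
  Y(L1) = 0.000-3.361j S between n3,n6
  Y(R1) = 0.3717+0.000j S between n3,n6
  Y(R2) = 0.6369+0.000j S between n4,n1
  I2: injects 0.0289 A into n2 (from n3)
  Y(L2) = 0.000-0.09067j S between n4,n2
  Y(L3) = 0.000-0.1170j S between n3,n6
  Y(L4) = 0.000-3.361j S between n2,n3
  Y(R3) = 0.0002278+0.000j S between n6,n1
  Y(C2) = 0.000+0.002372j S between n5,n2
  Y(R4) = 0.04808+0.000j S between n0,n6
  Y(R5) = 0.0008772+0.000j S between n5,n0
  Y(R6) = 0.2985+0.000j S between n4,n1
  Y(R7) = 0.007937+0.000j S between n5,n0
  Y(C3) = 0.000+0.1084j S between n4,n2
  I3: injects 0.0394 A into n4 (from n6)
  Y(R8) = 0.0004237+0.000j S between n3,n0
  I4: injects 0.00148 A into n3 (from n5)
  V1: constraint V(n5)−V(n4) = 20.9
Assemble and solve the 7×7 MNA system:
  V(n1)=-6.132+3.339j  V(n2)=-2.669-0.6467j  V(n3)=-2.675-0.6308j  V(n4)=-6.146+3.329j  V(n5)=14.75+3.329j  V(n6)=-2.681-0.6047j
  i(V1)=-0.1221-0.07068j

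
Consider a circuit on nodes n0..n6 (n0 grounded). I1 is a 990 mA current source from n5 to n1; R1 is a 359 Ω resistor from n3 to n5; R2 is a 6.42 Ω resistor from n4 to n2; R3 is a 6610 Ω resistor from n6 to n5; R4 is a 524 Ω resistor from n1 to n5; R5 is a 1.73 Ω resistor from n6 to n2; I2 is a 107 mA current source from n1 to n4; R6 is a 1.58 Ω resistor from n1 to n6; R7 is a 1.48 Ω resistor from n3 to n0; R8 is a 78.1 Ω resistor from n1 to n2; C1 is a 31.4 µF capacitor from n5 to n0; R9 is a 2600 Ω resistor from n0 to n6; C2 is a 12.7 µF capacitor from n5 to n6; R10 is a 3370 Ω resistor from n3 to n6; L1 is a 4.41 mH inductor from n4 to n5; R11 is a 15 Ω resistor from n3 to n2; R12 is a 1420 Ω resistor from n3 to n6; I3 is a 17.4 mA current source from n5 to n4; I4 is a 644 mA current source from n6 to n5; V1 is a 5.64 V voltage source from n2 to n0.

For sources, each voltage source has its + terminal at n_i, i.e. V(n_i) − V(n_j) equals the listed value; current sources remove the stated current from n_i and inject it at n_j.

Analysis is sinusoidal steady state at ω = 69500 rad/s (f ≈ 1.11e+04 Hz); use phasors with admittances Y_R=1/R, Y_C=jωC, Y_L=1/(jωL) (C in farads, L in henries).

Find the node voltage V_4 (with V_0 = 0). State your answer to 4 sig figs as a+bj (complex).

MNA unknowns: 6 node voltages V₁..V_6 plus 1 source current (V1)
I1: z[5]−=0.99, z[1]+=0.99
R1: Y=0.002786+0.000j on G[3,5]
R2: Y=0.1558+0.000j on G[4,2]
R3: Y=0.0001513+0.000j on G[6,5]
R4: Y=0.001908+0.000j on G[1,5]
R5: Y=0.5780+0.000j on G[6,2]
I2: z[1]−=0.107, z[4]+=0.107
R6: Y=0.6329+0.000j on G[1,6]
R7: Y=0.6757+0.000j on G[3,0]
R8: Y=0.01280+0.000j on G[1,2]
C1: Y=0.000+2.182j on G[5,0]
R9: Y=0.0003846+0.000j on G[0,6]
C2: Y=0.000+0.8827j on G[5,6]
R10: Y=0.0002967+0.000j on G[3,6]
L1: Y=0.000-0.003263j on G[4,5]
R11: Y=0.06667+0.000j on G[3,2]
R12: Y=0.0007042+0.000j on G[3,6]
I3: z[5]−=0.0174, z[4]+=0.0174
I4: z[6]−=0.644, z[5]+=0.644
V1: row V2−V0=5.64, i_V1 at 2,0
solve → V1=4.149-2.841j, V2=5.640+0.000j, V3=0.5105-0.006589j, V4=6.421+0.1182j, V5=0.7805-0.7209j, V6=2.734-2.905j
aux → i_V1=-1.919-1.698j

6.421+0.1182j V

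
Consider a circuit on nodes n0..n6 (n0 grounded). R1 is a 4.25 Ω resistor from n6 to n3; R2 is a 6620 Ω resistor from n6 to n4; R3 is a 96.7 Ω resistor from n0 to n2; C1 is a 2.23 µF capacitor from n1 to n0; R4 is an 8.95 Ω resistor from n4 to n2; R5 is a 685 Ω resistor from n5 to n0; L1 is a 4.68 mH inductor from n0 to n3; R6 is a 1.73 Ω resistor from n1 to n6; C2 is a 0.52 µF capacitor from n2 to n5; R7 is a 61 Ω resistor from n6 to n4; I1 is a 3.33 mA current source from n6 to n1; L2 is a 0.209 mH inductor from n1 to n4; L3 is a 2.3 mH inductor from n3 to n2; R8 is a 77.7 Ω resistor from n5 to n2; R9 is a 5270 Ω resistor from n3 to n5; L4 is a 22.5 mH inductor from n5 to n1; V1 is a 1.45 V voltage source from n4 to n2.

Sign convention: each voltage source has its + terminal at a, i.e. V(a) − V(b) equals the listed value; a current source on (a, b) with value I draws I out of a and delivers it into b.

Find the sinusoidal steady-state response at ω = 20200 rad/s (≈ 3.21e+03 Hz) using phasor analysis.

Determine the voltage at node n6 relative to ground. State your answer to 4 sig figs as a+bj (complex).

0.1047-0.3123j V

Apply KCL at each of the 6 non-ground nodes and solve the resulting linear system.
Node n1: branches {C1, R6, I1, L2, L4} → V_1 = 0.1082-0.3638j
Node n2: branches {R3, R4, C2, L3, R8, V1} → V_2 = -1.224-0.2990j
Node n3: branches {R1, L1, L3, R9} → V_3 = 0.1018-0.1866j
Node n4: branches {R2, R4, R7, L2, V1} → V_4 = 0.2255-0.2990j
Node n5: branches {R5, C2, R8, R9, L4} → V_5 = -1.199-0.4837j
Node n6: branches {R1, R2, R6, R7, I1} → V_6 = 0.1047-0.3123j
Source currents: i(V1)=-0.1794+0.02757j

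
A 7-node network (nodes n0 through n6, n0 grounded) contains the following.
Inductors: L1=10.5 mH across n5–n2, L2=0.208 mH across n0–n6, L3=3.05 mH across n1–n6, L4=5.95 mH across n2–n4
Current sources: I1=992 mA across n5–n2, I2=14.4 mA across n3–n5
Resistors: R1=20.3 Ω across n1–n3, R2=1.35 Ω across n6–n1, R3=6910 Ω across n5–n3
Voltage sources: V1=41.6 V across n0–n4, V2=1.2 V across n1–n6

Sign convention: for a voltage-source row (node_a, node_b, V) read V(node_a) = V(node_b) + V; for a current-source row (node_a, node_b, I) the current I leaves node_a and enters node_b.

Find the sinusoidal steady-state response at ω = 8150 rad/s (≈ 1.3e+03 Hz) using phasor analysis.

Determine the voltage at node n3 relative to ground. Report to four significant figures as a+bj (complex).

0.7985-0.2756j V

MNA unknowns: 6 node voltages V₁..V_6 plus 2 source currents (V1, V2)
L1: Y=0.000-0.01169j on G[5,2]
I1: z[5]−=0.992, z[2]+=0.992
L2: Y=0.000-0.5899j on G[0,6]
R1: Y=0.04926+0.000j on G[1,3]
L3: Y=0.000-0.04023j on G[1,6]
R2: Y=0.7407+0.000j on G[6,1]
R3: Y=0.0001447+0.000j on G[5,3]
I2: z[3]−=0.0144, z[5]+=0.0144
L4: Y=0.000-0.02062j on G[2,4]
V1: row V0−V4=41.6, i_V1 at 0,4
V2: row V1−V6=1.2, i_V2 at 1,6
solve → V1=1.220-0.03520j, V2=-42.17+1.007j, V3=0.7985-0.2756j, V4=-41.60+0.000j, V5=-43.19-82.11j, V6=0.02008-0.03520j
aux → i_V1=-0.02077-0.01184j, i_V2=-0.9097+0.03643j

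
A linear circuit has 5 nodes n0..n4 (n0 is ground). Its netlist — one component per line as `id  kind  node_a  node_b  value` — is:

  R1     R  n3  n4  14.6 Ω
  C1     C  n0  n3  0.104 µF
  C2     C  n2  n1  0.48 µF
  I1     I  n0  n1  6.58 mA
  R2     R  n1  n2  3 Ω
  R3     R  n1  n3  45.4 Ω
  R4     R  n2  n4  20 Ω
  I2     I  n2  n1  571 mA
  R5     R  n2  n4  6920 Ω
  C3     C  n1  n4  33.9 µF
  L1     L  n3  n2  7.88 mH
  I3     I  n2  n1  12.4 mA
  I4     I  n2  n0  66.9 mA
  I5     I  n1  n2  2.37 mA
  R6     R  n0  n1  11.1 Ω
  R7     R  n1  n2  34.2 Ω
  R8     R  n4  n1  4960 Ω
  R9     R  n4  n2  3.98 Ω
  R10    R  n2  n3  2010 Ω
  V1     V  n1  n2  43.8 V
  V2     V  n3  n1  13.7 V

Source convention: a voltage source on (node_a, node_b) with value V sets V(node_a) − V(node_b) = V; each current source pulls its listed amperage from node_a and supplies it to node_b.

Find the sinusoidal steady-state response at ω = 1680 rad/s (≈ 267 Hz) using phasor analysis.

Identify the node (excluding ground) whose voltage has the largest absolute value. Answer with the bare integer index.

Element admittances at ω=1680 rad/s:
  Y(R1) = 0.06849+0.000j S between n3,n4
  Y(C1) = 0.000+0.0001747j S between n0,n3
  Y(C2) = 0.000+0.0008064j S between n2,n1
  I1: injects 0.00658 A into n1 (from n0)
  Y(R2) = 0.3333+0.000j S between n1,n2
  Y(R3) = 0.02203+0.000j S between n1,n3
  Y(R4) = 0.05000+0.000j S between n2,n4
  I2: injects 0.571 A into n1 (from n2)
  Y(R5) = 0.0001445+0.000j S between n2,n4
  Y(C3) = 0.000+0.05695j S between n1,n4
  Y(L1) = 0.000-0.07554j S between n3,n2
  I3: injects 0.0124 A into n1 (from n2)
  I4: injects 0.0669 A into n0 (from n2)
  I5: injects 0.00237 A into n2 (from n1)
  Y(R6) = 0.09009+0.000j S between n0,n1
  Y(R7) = 0.02924+0.000j S between n1,n2
  Y(R8) = 0.0002016+0.000j S between n4,n1
  Y(R9) = 0.2513+0.000j S between n4,n2
  Y(R10) = 0.0004975+0.000j S between n2,n3
  V1: constraint V(n1)−V(n2) = 43.8
  V2: constraint V(n3)−V(n1) = 13.7
Assemble and solve the 6×6 MNA system:
  V(n1)=-0.6696-0.02527j  V(n2)=-44.47-0.02527j  V(n3)=13.03-0.02527j  V(n4)=-33.04+4.956j
  i(V1)=-18.71+2.807j  i(V2)=-3.486+4.682j

2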